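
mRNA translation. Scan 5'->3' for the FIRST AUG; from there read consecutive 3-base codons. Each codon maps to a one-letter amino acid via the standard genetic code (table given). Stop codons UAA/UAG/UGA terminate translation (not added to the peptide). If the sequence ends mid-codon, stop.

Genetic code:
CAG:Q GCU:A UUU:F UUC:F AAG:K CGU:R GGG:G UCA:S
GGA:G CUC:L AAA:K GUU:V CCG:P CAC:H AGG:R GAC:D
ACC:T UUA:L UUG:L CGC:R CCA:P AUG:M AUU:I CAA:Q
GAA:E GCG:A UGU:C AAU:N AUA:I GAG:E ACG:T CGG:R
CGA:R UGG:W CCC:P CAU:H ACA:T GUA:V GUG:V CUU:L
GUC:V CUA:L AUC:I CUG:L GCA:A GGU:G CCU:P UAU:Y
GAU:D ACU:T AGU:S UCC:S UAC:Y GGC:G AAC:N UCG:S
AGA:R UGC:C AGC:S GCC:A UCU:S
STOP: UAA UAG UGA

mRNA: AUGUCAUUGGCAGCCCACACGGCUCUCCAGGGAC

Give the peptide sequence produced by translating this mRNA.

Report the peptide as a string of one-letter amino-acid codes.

Answer: MSLAAHTALQG

Derivation:
start AUG at pos 0
pos 0: AUG -> M; peptide=M
pos 3: UCA -> S; peptide=MS
pos 6: UUG -> L; peptide=MSL
pos 9: GCA -> A; peptide=MSLA
pos 12: GCC -> A; peptide=MSLAA
pos 15: CAC -> H; peptide=MSLAAH
pos 18: ACG -> T; peptide=MSLAAHT
pos 21: GCU -> A; peptide=MSLAAHTA
pos 24: CUC -> L; peptide=MSLAAHTAL
pos 27: CAG -> Q; peptide=MSLAAHTALQ
pos 30: GGA -> G; peptide=MSLAAHTALQG
pos 33: only 1 nt remain (<3), stop (end of mRNA)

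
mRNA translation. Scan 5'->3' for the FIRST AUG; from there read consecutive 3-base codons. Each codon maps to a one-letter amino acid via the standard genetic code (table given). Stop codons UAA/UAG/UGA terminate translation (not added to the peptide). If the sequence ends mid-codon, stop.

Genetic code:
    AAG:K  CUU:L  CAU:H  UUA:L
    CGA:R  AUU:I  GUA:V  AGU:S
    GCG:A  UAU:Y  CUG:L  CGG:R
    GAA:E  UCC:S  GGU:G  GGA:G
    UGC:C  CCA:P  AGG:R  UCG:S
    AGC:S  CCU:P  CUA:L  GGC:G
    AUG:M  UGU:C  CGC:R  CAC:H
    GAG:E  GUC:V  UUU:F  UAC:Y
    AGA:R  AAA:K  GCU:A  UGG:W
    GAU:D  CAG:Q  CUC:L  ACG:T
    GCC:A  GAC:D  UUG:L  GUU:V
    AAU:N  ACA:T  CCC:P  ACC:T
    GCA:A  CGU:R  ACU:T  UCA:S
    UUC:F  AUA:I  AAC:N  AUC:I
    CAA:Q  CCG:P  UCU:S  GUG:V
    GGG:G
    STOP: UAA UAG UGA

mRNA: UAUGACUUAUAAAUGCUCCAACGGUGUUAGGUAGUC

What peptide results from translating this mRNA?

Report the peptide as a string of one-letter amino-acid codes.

start AUG at pos 1
pos 1: AUG -> M; peptide=M
pos 4: ACU -> T; peptide=MT
pos 7: UAU -> Y; peptide=MTY
pos 10: AAA -> K; peptide=MTYK
pos 13: UGC -> C; peptide=MTYKC
pos 16: UCC -> S; peptide=MTYKCS
pos 19: AAC -> N; peptide=MTYKCSN
pos 22: GGU -> G; peptide=MTYKCSNG
pos 25: GUU -> V; peptide=MTYKCSNGV
pos 28: AGG -> R; peptide=MTYKCSNGVR
pos 31: UAG -> STOP

Answer: MTYKCSNGVR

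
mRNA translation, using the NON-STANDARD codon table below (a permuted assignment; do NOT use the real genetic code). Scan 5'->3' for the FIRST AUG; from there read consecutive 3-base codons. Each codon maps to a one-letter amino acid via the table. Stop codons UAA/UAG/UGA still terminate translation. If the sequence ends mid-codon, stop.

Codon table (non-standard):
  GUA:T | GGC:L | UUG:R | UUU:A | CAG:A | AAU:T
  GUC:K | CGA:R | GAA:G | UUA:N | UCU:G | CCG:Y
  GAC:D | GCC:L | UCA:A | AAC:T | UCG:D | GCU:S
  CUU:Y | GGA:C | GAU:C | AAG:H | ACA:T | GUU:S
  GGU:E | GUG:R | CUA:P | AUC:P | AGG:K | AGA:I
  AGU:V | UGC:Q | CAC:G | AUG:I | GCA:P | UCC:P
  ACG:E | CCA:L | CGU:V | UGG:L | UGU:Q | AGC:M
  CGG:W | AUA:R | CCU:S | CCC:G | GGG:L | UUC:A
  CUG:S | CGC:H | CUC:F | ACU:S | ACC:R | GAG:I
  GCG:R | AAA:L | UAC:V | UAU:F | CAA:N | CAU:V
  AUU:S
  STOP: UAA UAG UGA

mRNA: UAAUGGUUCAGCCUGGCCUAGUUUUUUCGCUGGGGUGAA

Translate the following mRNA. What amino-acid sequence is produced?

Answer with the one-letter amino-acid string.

start AUG at pos 2
pos 2: AUG -> I; peptide=I
pos 5: GUU -> S; peptide=IS
pos 8: CAG -> A; peptide=ISA
pos 11: CCU -> S; peptide=ISAS
pos 14: GGC -> L; peptide=ISASL
pos 17: CUA -> P; peptide=ISASLP
pos 20: GUU -> S; peptide=ISASLPS
pos 23: UUU -> A; peptide=ISASLPSA
pos 26: UCG -> D; peptide=ISASLPSAD
pos 29: CUG -> S; peptide=ISASLPSADS
pos 32: GGG -> L; peptide=ISASLPSADSL
pos 35: UGA -> STOP

Answer: ISASLPSADSL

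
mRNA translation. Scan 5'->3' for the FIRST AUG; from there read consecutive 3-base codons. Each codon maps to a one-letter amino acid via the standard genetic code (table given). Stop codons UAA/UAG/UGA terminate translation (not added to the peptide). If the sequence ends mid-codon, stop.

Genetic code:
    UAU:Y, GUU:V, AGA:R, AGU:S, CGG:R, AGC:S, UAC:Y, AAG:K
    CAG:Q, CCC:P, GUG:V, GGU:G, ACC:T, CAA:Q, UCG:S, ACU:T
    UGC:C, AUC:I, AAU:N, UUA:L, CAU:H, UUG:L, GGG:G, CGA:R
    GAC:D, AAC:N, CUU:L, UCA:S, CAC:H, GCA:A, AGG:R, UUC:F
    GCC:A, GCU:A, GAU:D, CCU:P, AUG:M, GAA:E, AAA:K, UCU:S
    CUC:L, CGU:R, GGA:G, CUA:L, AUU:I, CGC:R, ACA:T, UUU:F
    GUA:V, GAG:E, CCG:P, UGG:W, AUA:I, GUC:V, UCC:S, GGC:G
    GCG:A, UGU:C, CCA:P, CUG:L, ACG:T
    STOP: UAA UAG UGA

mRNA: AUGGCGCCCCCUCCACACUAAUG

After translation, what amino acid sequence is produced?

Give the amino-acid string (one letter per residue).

Answer: MAPPPH

Derivation:
start AUG at pos 0
pos 0: AUG -> M; peptide=M
pos 3: GCG -> A; peptide=MA
pos 6: CCC -> P; peptide=MAP
pos 9: CCU -> P; peptide=MAPP
pos 12: CCA -> P; peptide=MAPPP
pos 15: CAC -> H; peptide=MAPPPH
pos 18: UAA -> STOP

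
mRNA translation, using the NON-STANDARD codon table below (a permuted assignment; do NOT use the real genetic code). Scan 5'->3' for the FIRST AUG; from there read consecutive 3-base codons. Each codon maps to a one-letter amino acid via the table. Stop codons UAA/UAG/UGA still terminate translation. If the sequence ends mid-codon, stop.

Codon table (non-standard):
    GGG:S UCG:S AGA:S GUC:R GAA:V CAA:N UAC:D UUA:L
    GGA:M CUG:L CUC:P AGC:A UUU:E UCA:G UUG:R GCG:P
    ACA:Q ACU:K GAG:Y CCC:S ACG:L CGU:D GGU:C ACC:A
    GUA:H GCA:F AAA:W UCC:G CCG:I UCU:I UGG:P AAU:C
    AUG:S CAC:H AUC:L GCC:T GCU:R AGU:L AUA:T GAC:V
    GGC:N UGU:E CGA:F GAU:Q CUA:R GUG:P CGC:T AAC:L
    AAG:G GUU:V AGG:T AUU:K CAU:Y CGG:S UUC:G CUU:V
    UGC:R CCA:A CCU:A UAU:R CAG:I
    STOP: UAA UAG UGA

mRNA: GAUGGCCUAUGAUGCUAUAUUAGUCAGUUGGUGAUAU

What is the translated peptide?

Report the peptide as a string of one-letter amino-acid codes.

Answer: STRQRTLRLP

Derivation:
start AUG at pos 1
pos 1: AUG -> S; peptide=S
pos 4: GCC -> T; peptide=ST
pos 7: UAU -> R; peptide=STR
pos 10: GAU -> Q; peptide=STRQ
pos 13: GCU -> R; peptide=STRQR
pos 16: AUA -> T; peptide=STRQRT
pos 19: UUA -> L; peptide=STRQRTL
pos 22: GUC -> R; peptide=STRQRTLR
pos 25: AGU -> L; peptide=STRQRTLRL
pos 28: UGG -> P; peptide=STRQRTLRLP
pos 31: UGA -> STOP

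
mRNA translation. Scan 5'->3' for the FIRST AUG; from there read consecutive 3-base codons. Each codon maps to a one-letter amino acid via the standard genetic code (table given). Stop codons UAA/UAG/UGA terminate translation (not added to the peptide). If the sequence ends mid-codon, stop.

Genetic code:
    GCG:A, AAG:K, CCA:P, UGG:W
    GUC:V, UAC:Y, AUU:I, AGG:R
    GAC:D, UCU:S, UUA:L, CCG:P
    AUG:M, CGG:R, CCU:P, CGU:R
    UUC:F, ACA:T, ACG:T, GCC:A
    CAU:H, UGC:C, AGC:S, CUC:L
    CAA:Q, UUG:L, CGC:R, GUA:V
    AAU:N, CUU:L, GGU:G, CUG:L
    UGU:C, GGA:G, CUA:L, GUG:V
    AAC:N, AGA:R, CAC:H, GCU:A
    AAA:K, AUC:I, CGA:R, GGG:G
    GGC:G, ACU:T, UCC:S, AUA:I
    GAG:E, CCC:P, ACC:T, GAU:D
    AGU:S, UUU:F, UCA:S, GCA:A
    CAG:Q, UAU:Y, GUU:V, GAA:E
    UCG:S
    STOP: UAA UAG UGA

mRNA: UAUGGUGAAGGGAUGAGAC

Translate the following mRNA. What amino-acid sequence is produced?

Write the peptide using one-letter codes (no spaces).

Answer: MVKG

Derivation:
start AUG at pos 1
pos 1: AUG -> M; peptide=M
pos 4: GUG -> V; peptide=MV
pos 7: AAG -> K; peptide=MVK
pos 10: GGA -> G; peptide=MVKG
pos 13: UGA -> STOP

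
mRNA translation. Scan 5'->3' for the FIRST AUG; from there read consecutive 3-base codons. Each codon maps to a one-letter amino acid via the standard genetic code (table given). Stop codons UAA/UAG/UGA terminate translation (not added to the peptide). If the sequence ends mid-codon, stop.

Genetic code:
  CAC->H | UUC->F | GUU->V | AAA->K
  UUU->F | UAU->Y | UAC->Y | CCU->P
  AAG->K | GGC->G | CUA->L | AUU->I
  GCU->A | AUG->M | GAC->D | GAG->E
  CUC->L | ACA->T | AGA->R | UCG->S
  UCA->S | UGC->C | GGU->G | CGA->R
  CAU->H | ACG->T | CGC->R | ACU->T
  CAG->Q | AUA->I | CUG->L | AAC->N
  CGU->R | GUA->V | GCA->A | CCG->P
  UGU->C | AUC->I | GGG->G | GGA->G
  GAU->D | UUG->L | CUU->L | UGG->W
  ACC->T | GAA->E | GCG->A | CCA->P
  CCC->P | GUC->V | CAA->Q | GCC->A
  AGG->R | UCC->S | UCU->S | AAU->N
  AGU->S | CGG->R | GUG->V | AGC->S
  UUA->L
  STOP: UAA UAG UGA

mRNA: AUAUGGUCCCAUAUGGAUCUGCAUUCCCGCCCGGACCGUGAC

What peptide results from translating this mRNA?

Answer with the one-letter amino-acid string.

Answer: MVPYGSAFPPGP

Derivation:
start AUG at pos 2
pos 2: AUG -> M; peptide=M
pos 5: GUC -> V; peptide=MV
pos 8: CCA -> P; peptide=MVP
pos 11: UAU -> Y; peptide=MVPY
pos 14: GGA -> G; peptide=MVPYG
pos 17: UCU -> S; peptide=MVPYGS
pos 20: GCA -> A; peptide=MVPYGSA
pos 23: UUC -> F; peptide=MVPYGSAF
pos 26: CCG -> P; peptide=MVPYGSAFP
pos 29: CCC -> P; peptide=MVPYGSAFPP
pos 32: GGA -> G; peptide=MVPYGSAFPPG
pos 35: CCG -> P; peptide=MVPYGSAFPPGP
pos 38: UGA -> STOP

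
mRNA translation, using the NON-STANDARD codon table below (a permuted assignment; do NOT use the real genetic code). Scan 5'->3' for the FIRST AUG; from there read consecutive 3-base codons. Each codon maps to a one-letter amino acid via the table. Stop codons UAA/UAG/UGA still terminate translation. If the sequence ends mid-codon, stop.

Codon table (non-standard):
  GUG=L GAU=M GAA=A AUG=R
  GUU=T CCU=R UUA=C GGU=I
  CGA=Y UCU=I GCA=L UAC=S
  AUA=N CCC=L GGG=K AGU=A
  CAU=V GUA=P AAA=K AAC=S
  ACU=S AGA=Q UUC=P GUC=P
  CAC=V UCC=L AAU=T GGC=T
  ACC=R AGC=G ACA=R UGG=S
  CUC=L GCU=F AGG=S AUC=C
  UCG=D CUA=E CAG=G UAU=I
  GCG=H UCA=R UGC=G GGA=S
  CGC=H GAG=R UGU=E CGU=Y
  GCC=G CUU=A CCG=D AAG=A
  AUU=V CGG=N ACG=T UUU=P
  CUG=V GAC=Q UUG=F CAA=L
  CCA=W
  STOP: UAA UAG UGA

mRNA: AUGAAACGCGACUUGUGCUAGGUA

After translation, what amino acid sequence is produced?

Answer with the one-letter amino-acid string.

start AUG at pos 0
pos 0: AUG -> R; peptide=R
pos 3: AAA -> K; peptide=RK
pos 6: CGC -> H; peptide=RKH
pos 9: GAC -> Q; peptide=RKHQ
pos 12: UUG -> F; peptide=RKHQF
pos 15: UGC -> G; peptide=RKHQFG
pos 18: UAG -> STOP

Answer: RKHQFG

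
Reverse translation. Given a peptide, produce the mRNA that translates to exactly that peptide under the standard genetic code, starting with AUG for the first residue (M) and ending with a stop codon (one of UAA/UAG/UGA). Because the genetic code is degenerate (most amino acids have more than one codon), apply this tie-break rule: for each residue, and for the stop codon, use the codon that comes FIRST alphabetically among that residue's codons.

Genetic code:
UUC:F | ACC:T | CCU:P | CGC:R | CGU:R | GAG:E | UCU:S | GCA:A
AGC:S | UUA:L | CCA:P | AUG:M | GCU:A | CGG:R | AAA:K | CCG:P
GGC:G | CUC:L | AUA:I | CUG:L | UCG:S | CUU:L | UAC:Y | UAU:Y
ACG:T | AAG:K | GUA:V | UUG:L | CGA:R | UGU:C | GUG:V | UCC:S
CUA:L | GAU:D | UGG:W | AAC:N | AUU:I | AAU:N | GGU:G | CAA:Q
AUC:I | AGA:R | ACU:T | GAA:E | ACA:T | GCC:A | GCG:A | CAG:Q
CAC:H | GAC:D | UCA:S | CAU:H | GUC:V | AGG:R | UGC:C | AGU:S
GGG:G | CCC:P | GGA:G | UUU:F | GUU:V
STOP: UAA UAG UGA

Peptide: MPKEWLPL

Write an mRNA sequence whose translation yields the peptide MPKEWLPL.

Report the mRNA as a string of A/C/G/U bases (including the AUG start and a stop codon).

residue 1: M -> AUG (start codon)
residue 2: P codons sorted = CCA,CCC,CCG,CCU -> pick first = CCA
residue 3: K codons sorted = AAA,AAG -> pick first = AAA
residue 4: E codons sorted = GAA,GAG -> pick first = GAA
residue 5: W -> UGG (only codon)
residue 6: L codons sorted = CUA,CUC,CUG,CUU,UUA,UUG -> pick first = CUA
residue 7: P codons sorted = CCA,CCC,CCG,CCU -> pick first = CCA
residue 8: L codons sorted = CUA,CUC,CUG,CUU,UUA,UUG -> pick first = CUA
terminator: stop codons sorted = UAA,UAG,UGA -> pick first = UAA

Answer: mRNA: AUGCCAAAAGAAUGGCUACCACUAUAA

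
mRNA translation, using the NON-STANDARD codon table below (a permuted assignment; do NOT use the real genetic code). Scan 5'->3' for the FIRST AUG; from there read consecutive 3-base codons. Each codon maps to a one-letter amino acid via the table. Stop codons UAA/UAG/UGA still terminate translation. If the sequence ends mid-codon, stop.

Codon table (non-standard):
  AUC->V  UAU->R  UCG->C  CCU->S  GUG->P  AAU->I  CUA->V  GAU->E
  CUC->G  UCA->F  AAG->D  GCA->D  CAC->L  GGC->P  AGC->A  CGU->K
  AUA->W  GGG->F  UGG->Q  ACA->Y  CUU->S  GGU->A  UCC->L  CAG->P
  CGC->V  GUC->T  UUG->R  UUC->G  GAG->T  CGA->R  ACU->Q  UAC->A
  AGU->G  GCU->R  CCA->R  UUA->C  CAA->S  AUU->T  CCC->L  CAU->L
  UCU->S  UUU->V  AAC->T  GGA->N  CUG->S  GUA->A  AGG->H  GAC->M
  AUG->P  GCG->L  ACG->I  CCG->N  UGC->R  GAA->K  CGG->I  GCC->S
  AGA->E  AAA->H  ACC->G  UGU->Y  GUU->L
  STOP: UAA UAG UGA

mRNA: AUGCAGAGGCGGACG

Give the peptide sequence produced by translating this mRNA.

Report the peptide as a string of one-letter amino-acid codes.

start AUG at pos 0
pos 0: AUG -> P; peptide=P
pos 3: CAG -> P; peptide=PP
pos 6: AGG -> H; peptide=PPH
pos 9: CGG -> I; peptide=PPHI
pos 12: ACG -> I; peptide=PPHII
pos 15: only 0 nt remain (<3), stop (end of mRNA)

Answer: PPHII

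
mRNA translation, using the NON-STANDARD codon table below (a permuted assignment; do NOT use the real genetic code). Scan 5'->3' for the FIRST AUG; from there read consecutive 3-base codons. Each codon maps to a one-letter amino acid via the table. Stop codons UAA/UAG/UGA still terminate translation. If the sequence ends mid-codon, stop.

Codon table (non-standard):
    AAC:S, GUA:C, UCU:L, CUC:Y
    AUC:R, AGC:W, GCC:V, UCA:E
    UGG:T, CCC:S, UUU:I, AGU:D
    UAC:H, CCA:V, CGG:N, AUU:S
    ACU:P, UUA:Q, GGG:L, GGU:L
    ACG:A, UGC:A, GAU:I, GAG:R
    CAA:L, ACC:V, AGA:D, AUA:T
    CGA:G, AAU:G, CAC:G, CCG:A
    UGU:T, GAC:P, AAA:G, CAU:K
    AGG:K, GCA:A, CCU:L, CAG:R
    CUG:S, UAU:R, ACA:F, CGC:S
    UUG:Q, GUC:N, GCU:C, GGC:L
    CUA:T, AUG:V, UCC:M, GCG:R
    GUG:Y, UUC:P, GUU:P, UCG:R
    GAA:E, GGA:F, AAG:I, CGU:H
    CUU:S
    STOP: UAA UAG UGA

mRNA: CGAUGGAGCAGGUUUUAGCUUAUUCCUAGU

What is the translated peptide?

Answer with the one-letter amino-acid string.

Answer: VRRPQCRM

Derivation:
start AUG at pos 2
pos 2: AUG -> V; peptide=V
pos 5: GAG -> R; peptide=VR
pos 8: CAG -> R; peptide=VRR
pos 11: GUU -> P; peptide=VRRP
pos 14: UUA -> Q; peptide=VRRPQ
pos 17: GCU -> C; peptide=VRRPQC
pos 20: UAU -> R; peptide=VRRPQCR
pos 23: UCC -> M; peptide=VRRPQCRM
pos 26: UAG -> STOP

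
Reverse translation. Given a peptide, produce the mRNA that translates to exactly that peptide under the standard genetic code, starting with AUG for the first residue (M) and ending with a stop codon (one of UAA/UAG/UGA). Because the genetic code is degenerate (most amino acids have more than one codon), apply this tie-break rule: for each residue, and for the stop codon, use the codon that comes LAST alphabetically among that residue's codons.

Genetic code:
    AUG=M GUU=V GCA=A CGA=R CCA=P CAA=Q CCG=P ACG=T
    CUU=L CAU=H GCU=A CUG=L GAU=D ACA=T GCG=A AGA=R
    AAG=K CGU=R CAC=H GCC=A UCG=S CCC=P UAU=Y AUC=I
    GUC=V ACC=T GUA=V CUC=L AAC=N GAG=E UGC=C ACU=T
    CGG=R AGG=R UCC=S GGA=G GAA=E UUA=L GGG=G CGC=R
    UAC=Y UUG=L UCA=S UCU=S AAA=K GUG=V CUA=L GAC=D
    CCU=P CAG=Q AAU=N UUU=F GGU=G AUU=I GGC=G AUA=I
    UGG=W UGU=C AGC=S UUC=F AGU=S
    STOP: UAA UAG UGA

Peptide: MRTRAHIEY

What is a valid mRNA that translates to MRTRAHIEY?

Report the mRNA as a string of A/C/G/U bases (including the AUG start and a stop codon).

residue 1: M -> AUG (start codon)
residue 2: R codons sorted = AGA,AGG,CGA,CGC,CGG,CGU -> pick last = CGU
residue 3: T codons sorted = ACA,ACC,ACG,ACU -> pick last = ACU
residue 4: R codons sorted = AGA,AGG,CGA,CGC,CGG,CGU -> pick last = CGU
residue 5: A codons sorted = GCA,GCC,GCG,GCU -> pick last = GCU
residue 6: H codons sorted = CAC,CAU -> pick last = CAU
residue 7: I codons sorted = AUA,AUC,AUU -> pick last = AUU
residue 8: E codons sorted = GAA,GAG -> pick last = GAG
residue 9: Y codons sorted = UAC,UAU -> pick last = UAU
terminator: stop codons sorted = UAA,UAG,UGA -> pick last = UGA

Answer: mRNA: AUGCGUACUCGUGCUCAUAUUGAGUAUUGA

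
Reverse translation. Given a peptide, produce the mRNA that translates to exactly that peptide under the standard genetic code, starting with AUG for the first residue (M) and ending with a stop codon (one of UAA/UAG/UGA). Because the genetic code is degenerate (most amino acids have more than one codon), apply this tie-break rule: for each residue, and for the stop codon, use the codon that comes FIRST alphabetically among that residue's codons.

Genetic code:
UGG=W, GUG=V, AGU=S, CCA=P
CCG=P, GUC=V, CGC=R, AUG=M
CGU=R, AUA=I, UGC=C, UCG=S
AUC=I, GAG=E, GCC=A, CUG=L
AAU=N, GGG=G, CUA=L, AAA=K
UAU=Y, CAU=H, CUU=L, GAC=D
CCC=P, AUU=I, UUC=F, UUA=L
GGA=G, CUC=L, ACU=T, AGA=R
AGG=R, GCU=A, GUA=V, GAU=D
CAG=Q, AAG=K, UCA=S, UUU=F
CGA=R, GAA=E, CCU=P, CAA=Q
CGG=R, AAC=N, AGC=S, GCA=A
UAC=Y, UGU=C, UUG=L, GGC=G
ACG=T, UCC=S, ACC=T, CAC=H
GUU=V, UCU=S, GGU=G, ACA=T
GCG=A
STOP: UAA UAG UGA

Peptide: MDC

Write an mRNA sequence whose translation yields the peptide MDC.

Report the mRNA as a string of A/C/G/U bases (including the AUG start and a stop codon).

Answer: mRNA: AUGGACUGCUAA

Derivation:
residue 1: M -> AUG (start codon)
residue 2: D codons sorted = GAC,GAU -> pick first = GAC
residue 3: C codons sorted = UGC,UGU -> pick first = UGC
terminator: stop codons sorted = UAA,UAG,UGA -> pick first = UAA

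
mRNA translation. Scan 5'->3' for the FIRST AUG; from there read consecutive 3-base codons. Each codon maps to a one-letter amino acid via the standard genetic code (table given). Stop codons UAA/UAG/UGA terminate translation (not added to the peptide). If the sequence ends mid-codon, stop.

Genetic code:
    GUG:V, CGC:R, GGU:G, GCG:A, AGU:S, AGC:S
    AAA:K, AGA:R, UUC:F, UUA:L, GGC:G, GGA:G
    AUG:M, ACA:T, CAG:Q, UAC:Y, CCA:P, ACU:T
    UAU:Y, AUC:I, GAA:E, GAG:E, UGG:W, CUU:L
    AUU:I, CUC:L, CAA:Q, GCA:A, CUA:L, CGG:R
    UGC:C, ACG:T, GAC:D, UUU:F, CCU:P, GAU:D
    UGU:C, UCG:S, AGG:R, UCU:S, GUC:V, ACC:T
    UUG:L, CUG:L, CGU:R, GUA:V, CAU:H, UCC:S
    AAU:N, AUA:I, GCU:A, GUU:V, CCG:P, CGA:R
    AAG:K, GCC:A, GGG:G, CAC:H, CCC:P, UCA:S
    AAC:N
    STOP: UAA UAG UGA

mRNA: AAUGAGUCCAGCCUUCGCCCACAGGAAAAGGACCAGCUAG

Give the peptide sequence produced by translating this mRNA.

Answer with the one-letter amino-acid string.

start AUG at pos 1
pos 1: AUG -> M; peptide=M
pos 4: AGU -> S; peptide=MS
pos 7: CCA -> P; peptide=MSP
pos 10: GCC -> A; peptide=MSPA
pos 13: UUC -> F; peptide=MSPAF
pos 16: GCC -> A; peptide=MSPAFA
pos 19: CAC -> H; peptide=MSPAFAH
pos 22: AGG -> R; peptide=MSPAFAHR
pos 25: AAA -> K; peptide=MSPAFAHRK
pos 28: AGG -> R; peptide=MSPAFAHRKR
pos 31: ACC -> T; peptide=MSPAFAHRKRT
pos 34: AGC -> S; peptide=MSPAFAHRKRTS
pos 37: UAG -> STOP

Answer: MSPAFAHRKRTS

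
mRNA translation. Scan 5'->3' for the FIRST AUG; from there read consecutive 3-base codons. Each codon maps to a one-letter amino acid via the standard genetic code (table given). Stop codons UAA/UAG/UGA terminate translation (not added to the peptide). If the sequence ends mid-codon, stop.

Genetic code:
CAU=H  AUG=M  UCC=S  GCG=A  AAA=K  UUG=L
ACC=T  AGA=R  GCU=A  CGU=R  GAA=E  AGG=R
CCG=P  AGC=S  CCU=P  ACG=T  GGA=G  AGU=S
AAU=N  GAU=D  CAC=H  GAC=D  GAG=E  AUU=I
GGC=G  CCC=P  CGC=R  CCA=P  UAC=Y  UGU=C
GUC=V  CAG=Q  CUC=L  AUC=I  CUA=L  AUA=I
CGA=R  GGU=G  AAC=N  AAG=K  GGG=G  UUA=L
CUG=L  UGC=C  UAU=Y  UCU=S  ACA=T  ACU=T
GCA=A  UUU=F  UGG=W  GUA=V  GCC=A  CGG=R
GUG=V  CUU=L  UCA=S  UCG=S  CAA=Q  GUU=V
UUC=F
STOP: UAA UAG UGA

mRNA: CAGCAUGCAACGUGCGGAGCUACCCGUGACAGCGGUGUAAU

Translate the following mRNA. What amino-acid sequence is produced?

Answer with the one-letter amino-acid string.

Answer: MQRAELPVTAV

Derivation:
start AUG at pos 4
pos 4: AUG -> M; peptide=M
pos 7: CAA -> Q; peptide=MQ
pos 10: CGU -> R; peptide=MQR
pos 13: GCG -> A; peptide=MQRA
pos 16: GAG -> E; peptide=MQRAE
pos 19: CUA -> L; peptide=MQRAEL
pos 22: CCC -> P; peptide=MQRAELP
pos 25: GUG -> V; peptide=MQRAELPV
pos 28: ACA -> T; peptide=MQRAELPVT
pos 31: GCG -> A; peptide=MQRAELPVTA
pos 34: GUG -> V; peptide=MQRAELPVTAV
pos 37: UAA -> STOP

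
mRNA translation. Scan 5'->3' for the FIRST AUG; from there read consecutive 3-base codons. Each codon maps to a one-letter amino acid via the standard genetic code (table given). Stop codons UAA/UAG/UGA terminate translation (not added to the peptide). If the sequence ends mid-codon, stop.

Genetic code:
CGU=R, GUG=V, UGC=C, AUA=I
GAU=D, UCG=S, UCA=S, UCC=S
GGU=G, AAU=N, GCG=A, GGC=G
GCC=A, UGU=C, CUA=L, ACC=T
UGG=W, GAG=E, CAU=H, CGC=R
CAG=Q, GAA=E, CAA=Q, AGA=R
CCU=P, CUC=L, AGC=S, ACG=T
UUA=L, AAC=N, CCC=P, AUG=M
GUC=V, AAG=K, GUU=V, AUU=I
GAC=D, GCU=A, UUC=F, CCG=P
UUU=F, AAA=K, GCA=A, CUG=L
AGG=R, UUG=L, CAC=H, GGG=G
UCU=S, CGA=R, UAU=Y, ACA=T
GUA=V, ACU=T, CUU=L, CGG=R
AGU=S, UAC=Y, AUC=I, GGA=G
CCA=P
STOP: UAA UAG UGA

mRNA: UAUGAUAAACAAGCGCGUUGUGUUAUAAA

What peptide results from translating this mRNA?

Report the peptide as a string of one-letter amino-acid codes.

start AUG at pos 1
pos 1: AUG -> M; peptide=M
pos 4: AUA -> I; peptide=MI
pos 7: AAC -> N; peptide=MIN
pos 10: AAG -> K; peptide=MINK
pos 13: CGC -> R; peptide=MINKR
pos 16: GUU -> V; peptide=MINKRV
pos 19: GUG -> V; peptide=MINKRVV
pos 22: UUA -> L; peptide=MINKRVVL
pos 25: UAA -> STOP

Answer: MINKRVVL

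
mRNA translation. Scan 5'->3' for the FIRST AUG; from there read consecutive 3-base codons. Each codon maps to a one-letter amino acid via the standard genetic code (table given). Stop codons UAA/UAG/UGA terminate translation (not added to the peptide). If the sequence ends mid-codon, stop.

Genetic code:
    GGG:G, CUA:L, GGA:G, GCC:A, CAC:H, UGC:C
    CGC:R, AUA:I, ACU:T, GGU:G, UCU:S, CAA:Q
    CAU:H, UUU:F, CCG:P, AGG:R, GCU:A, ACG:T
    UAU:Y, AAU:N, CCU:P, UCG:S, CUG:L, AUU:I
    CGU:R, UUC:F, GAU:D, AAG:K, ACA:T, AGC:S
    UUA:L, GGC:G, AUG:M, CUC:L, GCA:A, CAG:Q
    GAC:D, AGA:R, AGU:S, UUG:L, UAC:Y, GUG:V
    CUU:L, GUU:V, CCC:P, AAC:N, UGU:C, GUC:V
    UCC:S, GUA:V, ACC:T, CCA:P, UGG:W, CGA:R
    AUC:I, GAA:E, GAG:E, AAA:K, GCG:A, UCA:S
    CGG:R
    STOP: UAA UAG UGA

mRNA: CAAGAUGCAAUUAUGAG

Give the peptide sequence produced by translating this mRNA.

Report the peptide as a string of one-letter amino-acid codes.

Answer: MQL

Derivation:
start AUG at pos 4
pos 4: AUG -> M; peptide=M
pos 7: CAA -> Q; peptide=MQ
pos 10: UUA -> L; peptide=MQL
pos 13: UGA -> STOP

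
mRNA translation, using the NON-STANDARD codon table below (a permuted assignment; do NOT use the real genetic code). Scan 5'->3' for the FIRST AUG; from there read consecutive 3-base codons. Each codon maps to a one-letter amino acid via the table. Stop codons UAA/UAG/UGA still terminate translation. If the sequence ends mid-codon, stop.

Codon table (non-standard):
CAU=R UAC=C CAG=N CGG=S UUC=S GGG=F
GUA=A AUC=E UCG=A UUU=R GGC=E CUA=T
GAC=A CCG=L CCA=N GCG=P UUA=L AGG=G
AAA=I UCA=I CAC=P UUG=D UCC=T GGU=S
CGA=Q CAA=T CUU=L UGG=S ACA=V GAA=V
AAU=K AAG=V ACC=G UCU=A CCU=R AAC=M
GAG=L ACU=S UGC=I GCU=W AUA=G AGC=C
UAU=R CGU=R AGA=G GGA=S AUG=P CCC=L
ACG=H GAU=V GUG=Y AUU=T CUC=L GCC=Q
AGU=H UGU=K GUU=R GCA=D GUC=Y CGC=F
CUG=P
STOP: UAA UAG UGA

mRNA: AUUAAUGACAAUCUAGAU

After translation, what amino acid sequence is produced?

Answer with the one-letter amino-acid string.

start AUG at pos 4
pos 4: AUG -> P; peptide=P
pos 7: ACA -> V; peptide=PV
pos 10: AUC -> E; peptide=PVE
pos 13: UAG -> STOP

Answer: PVE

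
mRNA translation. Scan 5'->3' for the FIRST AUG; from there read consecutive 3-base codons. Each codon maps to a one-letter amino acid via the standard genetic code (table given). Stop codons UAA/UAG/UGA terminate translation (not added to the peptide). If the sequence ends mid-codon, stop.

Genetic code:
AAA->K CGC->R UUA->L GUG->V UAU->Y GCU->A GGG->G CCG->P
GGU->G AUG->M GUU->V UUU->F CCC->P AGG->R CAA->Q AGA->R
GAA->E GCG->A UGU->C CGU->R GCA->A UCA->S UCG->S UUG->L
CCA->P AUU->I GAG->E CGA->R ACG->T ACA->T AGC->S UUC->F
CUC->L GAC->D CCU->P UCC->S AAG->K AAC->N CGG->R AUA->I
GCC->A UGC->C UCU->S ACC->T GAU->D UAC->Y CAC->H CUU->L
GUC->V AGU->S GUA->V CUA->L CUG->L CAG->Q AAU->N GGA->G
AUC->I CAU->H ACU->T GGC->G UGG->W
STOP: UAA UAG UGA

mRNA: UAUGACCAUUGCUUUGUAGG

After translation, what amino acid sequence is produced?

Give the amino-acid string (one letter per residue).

Answer: MTIAL

Derivation:
start AUG at pos 1
pos 1: AUG -> M; peptide=M
pos 4: ACC -> T; peptide=MT
pos 7: AUU -> I; peptide=MTI
pos 10: GCU -> A; peptide=MTIA
pos 13: UUG -> L; peptide=MTIAL
pos 16: UAG -> STOP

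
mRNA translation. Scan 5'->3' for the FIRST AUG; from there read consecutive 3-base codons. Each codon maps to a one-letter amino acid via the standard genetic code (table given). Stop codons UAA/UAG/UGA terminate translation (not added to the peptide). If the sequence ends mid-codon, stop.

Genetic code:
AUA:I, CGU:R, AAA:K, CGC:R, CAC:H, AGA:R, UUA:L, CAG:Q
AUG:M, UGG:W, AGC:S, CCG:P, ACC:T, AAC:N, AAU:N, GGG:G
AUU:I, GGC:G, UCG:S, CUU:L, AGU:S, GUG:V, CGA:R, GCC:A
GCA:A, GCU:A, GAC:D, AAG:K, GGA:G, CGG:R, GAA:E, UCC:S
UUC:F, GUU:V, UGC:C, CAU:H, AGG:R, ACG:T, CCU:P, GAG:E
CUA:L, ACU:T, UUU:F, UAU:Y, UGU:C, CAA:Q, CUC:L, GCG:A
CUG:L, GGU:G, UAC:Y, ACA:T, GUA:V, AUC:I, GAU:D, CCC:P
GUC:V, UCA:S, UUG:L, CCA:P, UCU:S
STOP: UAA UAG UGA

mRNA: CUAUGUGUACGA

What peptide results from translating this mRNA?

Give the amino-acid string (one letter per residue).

start AUG at pos 2
pos 2: AUG -> M; peptide=M
pos 5: UGU -> C; peptide=MC
pos 8: ACG -> T; peptide=MCT
pos 11: only 1 nt remain (<3), stop (end of mRNA)

Answer: MCT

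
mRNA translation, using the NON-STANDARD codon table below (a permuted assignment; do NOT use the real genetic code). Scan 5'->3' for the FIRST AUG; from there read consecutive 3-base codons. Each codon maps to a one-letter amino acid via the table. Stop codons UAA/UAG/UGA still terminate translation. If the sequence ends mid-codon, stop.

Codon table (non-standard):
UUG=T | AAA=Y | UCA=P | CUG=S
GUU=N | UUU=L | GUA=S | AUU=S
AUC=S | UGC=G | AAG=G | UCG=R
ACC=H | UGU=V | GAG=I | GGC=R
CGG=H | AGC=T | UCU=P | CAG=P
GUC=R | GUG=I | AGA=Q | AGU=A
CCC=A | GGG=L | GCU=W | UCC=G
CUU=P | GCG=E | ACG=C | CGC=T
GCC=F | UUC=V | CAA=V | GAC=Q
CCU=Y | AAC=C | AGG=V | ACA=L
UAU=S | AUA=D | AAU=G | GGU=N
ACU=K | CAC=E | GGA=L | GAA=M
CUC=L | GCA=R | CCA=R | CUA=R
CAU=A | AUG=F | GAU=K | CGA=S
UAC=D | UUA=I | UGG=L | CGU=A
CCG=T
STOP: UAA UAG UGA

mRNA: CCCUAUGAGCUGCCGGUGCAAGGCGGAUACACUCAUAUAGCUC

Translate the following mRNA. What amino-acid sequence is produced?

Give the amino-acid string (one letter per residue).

start AUG at pos 4
pos 4: AUG -> F; peptide=F
pos 7: AGC -> T; peptide=FT
pos 10: UGC -> G; peptide=FTG
pos 13: CGG -> H; peptide=FTGH
pos 16: UGC -> G; peptide=FTGHG
pos 19: AAG -> G; peptide=FTGHGG
pos 22: GCG -> E; peptide=FTGHGGE
pos 25: GAU -> K; peptide=FTGHGGEK
pos 28: ACA -> L; peptide=FTGHGGEKL
pos 31: CUC -> L; peptide=FTGHGGEKLL
pos 34: AUA -> D; peptide=FTGHGGEKLLD
pos 37: UAG -> STOP

Answer: FTGHGGEKLLD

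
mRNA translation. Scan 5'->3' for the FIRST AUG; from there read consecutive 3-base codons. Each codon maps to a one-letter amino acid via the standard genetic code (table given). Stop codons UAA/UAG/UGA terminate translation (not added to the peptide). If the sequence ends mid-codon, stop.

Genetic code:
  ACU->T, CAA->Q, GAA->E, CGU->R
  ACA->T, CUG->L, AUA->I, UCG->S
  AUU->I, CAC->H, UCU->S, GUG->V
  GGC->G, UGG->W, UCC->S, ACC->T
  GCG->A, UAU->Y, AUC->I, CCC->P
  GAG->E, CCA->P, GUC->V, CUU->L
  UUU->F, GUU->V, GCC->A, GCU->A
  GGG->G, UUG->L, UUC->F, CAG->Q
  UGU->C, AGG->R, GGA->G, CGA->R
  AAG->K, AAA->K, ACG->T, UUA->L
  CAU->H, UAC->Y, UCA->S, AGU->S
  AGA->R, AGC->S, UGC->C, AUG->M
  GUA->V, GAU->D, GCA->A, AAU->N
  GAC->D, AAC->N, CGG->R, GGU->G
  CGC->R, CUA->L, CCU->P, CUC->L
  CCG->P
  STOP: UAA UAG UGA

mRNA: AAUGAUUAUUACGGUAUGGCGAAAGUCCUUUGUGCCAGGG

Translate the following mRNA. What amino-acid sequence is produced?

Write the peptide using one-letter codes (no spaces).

Answer: MIITVWRKSFVPG

Derivation:
start AUG at pos 1
pos 1: AUG -> M; peptide=M
pos 4: AUU -> I; peptide=MI
pos 7: AUU -> I; peptide=MII
pos 10: ACG -> T; peptide=MIIT
pos 13: GUA -> V; peptide=MIITV
pos 16: UGG -> W; peptide=MIITVW
pos 19: CGA -> R; peptide=MIITVWR
pos 22: AAG -> K; peptide=MIITVWRK
pos 25: UCC -> S; peptide=MIITVWRKS
pos 28: UUU -> F; peptide=MIITVWRKSF
pos 31: GUG -> V; peptide=MIITVWRKSFV
pos 34: CCA -> P; peptide=MIITVWRKSFVP
pos 37: GGG -> G; peptide=MIITVWRKSFVPG
pos 40: only 0 nt remain (<3), stop (end of mRNA)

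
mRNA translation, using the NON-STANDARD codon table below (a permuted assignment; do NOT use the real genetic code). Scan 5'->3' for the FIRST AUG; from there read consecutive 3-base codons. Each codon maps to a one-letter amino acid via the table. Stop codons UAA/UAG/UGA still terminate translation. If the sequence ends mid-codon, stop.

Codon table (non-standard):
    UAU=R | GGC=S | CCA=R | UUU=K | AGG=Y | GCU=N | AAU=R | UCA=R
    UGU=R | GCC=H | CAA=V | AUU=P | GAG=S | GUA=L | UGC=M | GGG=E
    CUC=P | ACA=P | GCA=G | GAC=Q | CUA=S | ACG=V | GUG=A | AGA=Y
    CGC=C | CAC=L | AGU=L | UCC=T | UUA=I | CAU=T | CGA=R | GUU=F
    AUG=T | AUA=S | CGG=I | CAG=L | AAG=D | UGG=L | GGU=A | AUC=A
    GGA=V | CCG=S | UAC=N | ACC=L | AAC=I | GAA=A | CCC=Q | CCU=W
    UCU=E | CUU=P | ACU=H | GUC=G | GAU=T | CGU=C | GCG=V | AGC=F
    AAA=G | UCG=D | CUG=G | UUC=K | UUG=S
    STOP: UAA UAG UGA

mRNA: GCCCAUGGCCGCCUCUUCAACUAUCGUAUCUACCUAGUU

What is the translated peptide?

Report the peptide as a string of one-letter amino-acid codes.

Answer: THHERHALEL

Derivation:
start AUG at pos 4
pos 4: AUG -> T; peptide=T
pos 7: GCC -> H; peptide=TH
pos 10: GCC -> H; peptide=THH
pos 13: UCU -> E; peptide=THHE
pos 16: UCA -> R; peptide=THHER
pos 19: ACU -> H; peptide=THHERH
pos 22: AUC -> A; peptide=THHERHA
pos 25: GUA -> L; peptide=THHERHAL
pos 28: UCU -> E; peptide=THHERHALE
pos 31: ACC -> L; peptide=THHERHALEL
pos 34: UAG -> STOP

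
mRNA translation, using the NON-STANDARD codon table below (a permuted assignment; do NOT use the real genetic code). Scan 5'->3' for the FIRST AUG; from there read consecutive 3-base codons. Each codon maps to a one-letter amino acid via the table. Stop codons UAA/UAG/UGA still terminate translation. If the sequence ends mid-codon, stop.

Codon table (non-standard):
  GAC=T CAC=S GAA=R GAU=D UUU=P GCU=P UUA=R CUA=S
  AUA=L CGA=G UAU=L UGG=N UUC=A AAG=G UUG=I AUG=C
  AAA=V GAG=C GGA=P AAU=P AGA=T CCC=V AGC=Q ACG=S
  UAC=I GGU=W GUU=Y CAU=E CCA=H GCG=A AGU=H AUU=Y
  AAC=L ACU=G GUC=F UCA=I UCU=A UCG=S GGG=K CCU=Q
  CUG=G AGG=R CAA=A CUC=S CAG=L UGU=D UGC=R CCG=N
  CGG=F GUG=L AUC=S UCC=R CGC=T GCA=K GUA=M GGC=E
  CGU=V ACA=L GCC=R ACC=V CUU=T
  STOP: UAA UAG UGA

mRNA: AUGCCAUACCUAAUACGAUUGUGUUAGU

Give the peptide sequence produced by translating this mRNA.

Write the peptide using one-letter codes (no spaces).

Answer: CHISLGID

Derivation:
start AUG at pos 0
pos 0: AUG -> C; peptide=C
pos 3: CCA -> H; peptide=CH
pos 6: UAC -> I; peptide=CHI
pos 9: CUA -> S; peptide=CHIS
pos 12: AUA -> L; peptide=CHISL
pos 15: CGA -> G; peptide=CHISLG
pos 18: UUG -> I; peptide=CHISLGI
pos 21: UGU -> D; peptide=CHISLGID
pos 24: UAG -> STOP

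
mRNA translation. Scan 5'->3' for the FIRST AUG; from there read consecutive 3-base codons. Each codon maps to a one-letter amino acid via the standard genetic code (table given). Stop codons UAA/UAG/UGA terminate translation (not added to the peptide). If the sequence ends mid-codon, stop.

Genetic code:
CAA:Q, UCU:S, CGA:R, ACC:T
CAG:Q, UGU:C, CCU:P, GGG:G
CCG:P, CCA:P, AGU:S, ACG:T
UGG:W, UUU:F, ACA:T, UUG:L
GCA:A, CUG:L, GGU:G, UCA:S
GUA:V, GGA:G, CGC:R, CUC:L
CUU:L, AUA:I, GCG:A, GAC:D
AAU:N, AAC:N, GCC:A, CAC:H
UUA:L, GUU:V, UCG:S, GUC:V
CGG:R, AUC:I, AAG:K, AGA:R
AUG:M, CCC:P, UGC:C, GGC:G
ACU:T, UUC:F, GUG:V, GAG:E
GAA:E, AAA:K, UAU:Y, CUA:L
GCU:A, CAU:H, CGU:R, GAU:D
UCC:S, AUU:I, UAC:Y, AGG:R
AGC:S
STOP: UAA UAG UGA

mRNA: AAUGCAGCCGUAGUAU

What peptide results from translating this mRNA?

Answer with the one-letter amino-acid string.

Answer: MQP

Derivation:
start AUG at pos 1
pos 1: AUG -> M; peptide=M
pos 4: CAG -> Q; peptide=MQ
pos 7: CCG -> P; peptide=MQP
pos 10: UAG -> STOP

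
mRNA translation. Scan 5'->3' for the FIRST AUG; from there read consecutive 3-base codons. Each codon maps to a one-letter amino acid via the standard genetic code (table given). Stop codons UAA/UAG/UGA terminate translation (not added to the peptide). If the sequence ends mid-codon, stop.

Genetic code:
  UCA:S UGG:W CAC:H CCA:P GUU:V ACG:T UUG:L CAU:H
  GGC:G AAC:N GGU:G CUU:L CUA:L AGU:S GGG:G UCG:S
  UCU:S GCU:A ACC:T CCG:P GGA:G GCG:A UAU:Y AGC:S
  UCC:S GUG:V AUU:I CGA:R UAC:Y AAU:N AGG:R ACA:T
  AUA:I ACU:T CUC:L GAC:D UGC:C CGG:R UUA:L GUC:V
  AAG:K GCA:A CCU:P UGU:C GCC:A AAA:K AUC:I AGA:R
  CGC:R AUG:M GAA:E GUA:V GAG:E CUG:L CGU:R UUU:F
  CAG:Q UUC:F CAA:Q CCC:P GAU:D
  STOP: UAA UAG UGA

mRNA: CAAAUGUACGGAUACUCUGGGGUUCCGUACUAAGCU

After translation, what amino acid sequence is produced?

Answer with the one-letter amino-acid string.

Answer: MYGYSGVPY

Derivation:
start AUG at pos 3
pos 3: AUG -> M; peptide=M
pos 6: UAC -> Y; peptide=MY
pos 9: GGA -> G; peptide=MYG
pos 12: UAC -> Y; peptide=MYGY
pos 15: UCU -> S; peptide=MYGYS
pos 18: GGG -> G; peptide=MYGYSG
pos 21: GUU -> V; peptide=MYGYSGV
pos 24: CCG -> P; peptide=MYGYSGVP
pos 27: UAC -> Y; peptide=MYGYSGVPY
pos 30: UAA -> STOP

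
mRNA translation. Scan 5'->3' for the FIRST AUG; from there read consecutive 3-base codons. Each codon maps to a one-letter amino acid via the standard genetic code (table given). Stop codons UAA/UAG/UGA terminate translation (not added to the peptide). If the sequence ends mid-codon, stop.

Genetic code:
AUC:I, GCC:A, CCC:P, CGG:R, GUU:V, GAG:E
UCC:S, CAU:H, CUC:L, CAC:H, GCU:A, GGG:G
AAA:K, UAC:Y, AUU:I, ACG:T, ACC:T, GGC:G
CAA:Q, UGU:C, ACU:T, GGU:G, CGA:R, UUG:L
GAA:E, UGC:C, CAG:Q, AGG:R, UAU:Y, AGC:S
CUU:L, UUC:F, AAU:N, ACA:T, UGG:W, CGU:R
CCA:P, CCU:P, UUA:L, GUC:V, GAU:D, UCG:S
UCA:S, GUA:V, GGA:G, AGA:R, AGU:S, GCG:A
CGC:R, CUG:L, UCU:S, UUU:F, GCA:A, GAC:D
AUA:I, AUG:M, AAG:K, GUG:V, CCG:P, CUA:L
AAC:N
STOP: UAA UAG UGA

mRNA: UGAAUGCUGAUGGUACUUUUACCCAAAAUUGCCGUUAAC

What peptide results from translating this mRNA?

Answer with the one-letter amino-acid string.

Answer: MLMVLLPKIAVN

Derivation:
start AUG at pos 3
pos 3: AUG -> M; peptide=M
pos 6: CUG -> L; peptide=ML
pos 9: AUG -> M; peptide=MLM
pos 12: GUA -> V; peptide=MLMV
pos 15: CUU -> L; peptide=MLMVL
pos 18: UUA -> L; peptide=MLMVLL
pos 21: CCC -> P; peptide=MLMVLLP
pos 24: AAA -> K; peptide=MLMVLLPK
pos 27: AUU -> I; peptide=MLMVLLPKI
pos 30: GCC -> A; peptide=MLMVLLPKIA
pos 33: GUU -> V; peptide=MLMVLLPKIAV
pos 36: AAC -> N; peptide=MLMVLLPKIAVN
pos 39: only 0 nt remain (<3), stop (end of mRNA)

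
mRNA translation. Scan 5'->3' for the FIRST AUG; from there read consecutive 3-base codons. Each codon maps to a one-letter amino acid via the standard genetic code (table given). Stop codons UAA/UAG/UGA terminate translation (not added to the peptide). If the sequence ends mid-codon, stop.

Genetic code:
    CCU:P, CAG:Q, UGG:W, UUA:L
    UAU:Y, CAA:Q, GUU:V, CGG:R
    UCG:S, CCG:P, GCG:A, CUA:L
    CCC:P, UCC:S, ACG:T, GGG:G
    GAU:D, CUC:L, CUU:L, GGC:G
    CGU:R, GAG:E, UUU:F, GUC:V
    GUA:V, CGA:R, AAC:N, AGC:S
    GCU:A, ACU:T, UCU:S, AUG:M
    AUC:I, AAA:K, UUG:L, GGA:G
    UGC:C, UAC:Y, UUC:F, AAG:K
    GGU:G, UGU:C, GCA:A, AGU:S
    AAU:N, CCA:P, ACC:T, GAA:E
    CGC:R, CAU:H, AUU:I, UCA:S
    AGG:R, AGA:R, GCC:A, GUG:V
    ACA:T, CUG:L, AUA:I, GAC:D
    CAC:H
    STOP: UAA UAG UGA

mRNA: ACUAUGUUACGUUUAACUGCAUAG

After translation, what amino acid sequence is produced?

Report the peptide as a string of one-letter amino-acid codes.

start AUG at pos 3
pos 3: AUG -> M; peptide=M
pos 6: UUA -> L; peptide=ML
pos 9: CGU -> R; peptide=MLR
pos 12: UUA -> L; peptide=MLRL
pos 15: ACU -> T; peptide=MLRLT
pos 18: GCA -> A; peptide=MLRLTA
pos 21: UAG -> STOP

Answer: MLRLTA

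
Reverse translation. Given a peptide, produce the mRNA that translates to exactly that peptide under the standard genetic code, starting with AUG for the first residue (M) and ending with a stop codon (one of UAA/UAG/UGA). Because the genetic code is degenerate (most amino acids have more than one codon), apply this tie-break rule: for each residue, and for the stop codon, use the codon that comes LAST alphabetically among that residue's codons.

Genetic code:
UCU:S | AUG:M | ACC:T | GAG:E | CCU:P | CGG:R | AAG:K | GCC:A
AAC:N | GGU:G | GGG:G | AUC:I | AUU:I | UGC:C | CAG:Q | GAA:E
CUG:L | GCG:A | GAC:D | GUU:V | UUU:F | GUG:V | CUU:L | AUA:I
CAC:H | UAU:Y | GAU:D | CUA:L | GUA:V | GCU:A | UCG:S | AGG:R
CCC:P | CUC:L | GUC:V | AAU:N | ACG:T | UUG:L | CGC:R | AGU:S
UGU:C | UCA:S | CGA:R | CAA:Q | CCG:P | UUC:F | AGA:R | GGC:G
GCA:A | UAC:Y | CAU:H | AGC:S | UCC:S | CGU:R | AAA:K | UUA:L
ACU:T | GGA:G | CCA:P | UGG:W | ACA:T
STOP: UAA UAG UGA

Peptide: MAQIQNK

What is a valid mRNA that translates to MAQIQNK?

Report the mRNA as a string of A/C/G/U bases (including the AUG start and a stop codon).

residue 1: M -> AUG (start codon)
residue 2: A codons sorted = GCA,GCC,GCG,GCU -> pick last = GCU
residue 3: Q codons sorted = CAA,CAG -> pick last = CAG
residue 4: I codons sorted = AUA,AUC,AUU -> pick last = AUU
residue 5: Q codons sorted = CAA,CAG -> pick last = CAG
residue 6: N codons sorted = AAC,AAU -> pick last = AAU
residue 7: K codons sorted = AAA,AAG -> pick last = AAG
terminator: stop codons sorted = UAA,UAG,UGA -> pick last = UGA

Answer: mRNA: AUGGCUCAGAUUCAGAAUAAGUGA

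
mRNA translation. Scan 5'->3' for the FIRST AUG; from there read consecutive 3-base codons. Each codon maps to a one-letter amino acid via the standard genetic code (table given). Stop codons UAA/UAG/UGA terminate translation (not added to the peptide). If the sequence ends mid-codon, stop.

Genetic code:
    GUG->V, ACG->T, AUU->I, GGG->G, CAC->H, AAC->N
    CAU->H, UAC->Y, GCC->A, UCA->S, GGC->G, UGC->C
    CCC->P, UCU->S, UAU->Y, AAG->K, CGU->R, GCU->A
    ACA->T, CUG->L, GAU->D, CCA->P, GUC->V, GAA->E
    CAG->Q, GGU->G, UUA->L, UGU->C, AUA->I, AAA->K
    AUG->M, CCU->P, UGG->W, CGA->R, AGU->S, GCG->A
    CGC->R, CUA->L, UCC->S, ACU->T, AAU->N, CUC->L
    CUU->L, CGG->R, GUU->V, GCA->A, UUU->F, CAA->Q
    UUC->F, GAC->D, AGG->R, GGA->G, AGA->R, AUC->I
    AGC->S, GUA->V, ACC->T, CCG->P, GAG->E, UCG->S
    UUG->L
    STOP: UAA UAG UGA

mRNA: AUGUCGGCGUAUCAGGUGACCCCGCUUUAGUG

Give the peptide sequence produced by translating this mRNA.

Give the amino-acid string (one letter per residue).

start AUG at pos 0
pos 0: AUG -> M; peptide=M
pos 3: UCG -> S; peptide=MS
pos 6: GCG -> A; peptide=MSA
pos 9: UAU -> Y; peptide=MSAY
pos 12: CAG -> Q; peptide=MSAYQ
pos 15: GUG -> V; peptide=MSAYQV
pos 18: ACC -> T; peptide=MSAYQVT
pos 21: CCG -> P; peptide=MSAYQVTP
pos 24: CUU -> L; peptide=MSAYQVTPL
pos 27: UAG -> STOP

Answer: MSAYQVTPL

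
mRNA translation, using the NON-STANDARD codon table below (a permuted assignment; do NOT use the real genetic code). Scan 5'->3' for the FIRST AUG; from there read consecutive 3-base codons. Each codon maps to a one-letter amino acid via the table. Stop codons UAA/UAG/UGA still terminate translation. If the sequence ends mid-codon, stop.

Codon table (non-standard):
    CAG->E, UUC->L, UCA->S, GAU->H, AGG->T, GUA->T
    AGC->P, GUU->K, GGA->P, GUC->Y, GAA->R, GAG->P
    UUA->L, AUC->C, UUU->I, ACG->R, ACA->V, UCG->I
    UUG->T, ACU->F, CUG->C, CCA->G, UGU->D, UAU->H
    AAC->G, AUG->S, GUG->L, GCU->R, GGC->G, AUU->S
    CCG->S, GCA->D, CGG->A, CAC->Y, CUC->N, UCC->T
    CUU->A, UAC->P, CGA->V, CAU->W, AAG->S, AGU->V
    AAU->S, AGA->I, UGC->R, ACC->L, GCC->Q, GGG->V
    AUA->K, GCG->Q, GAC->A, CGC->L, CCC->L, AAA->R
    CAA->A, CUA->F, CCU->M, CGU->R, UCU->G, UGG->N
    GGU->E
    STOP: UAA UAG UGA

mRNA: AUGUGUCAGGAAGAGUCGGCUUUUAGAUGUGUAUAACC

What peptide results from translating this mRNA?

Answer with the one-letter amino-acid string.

start AUG at pos 0
pos 0: AUG -> S; peptide=S
pos 3: UGU -> D; peptide=SD
pos 6: CAG -> E; peptide=SDE
pos 9: GAA -> R; peptide=SDER
pos 12: GAG -> P; peptide=SDERP
pos 15: UCG -> I; peptide=SDERPI
pos 18: GCU -> R; peptide=SDERPIR
pos 21: UUU -> I; peptide=SDERPIRI
pos 24: AGA -> I; peptide=SDERPIRII
pos 27: UGU -> D; peptide=SDERPIRIID
pos 30: GUA -> T; peptide=SDERPIRIIDT
pos 33: UAA -> STOP

Answer: SDERPIRIIDT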